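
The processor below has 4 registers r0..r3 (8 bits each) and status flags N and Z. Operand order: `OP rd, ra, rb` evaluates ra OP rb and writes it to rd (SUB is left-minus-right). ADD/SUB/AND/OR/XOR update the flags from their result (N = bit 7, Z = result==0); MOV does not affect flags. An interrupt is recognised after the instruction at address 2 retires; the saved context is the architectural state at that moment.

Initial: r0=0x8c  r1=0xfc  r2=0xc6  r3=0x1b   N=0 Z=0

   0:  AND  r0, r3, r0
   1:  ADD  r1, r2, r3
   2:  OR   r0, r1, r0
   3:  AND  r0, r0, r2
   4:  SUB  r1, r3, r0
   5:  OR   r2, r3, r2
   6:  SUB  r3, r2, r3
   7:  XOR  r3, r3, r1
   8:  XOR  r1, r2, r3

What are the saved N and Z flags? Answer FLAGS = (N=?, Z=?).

after  0: r0=0x08 r1=0xfc r2=0xc6 r3=0x1b  N=0 Z=0
after  1: r0=0x08 r1=0xe1 r2=0xc6 r3=0x1b  N=1 Z=0
after  2: r0=0xe9 r1=0xe1 r2=0xc6 r3=0x1b  N=1 Z=0
-- IRQ taken; context saved, return-PC = 3 --

FLAGS = (N=1, Z=0)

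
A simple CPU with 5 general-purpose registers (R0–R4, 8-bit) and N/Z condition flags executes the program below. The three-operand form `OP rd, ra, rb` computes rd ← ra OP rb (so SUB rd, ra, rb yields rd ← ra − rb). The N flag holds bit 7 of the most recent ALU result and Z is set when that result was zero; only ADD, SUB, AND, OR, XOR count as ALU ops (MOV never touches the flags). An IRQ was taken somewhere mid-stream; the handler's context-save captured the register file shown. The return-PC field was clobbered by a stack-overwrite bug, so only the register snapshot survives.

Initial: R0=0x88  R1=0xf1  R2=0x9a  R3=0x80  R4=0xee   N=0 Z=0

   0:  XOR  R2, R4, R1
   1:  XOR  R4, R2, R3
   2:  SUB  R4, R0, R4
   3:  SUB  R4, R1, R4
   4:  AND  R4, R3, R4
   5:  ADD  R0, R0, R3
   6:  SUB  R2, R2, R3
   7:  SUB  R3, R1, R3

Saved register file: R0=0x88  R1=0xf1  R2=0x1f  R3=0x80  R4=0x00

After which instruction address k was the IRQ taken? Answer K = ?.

after  0: R0=0x88 R1=0xf1 R2=0x1f R3=0x80 R4=0xee  N=0 Z=0
after  1: R0=0x88 R1=0xf1 R2=0x1f R3=0x80 R4=0x9f  N=1 Z=0
after  2: R0=0x88 R1=0xf1 R2=0x1f R3=0x80 R4=0xe9  N=1 Z=0
after  3: R0=0x88 R1=0xf1 R2=0x1f R3=0x80 R4=0x08  N=0 Z=0
after  4: R0=0x88 R1=0xf1 R2=0x1f R3=0x80 R4=0x00  N=0 Z=1
-- IRQ taken; context saved, return-PC = 5 --

K = 4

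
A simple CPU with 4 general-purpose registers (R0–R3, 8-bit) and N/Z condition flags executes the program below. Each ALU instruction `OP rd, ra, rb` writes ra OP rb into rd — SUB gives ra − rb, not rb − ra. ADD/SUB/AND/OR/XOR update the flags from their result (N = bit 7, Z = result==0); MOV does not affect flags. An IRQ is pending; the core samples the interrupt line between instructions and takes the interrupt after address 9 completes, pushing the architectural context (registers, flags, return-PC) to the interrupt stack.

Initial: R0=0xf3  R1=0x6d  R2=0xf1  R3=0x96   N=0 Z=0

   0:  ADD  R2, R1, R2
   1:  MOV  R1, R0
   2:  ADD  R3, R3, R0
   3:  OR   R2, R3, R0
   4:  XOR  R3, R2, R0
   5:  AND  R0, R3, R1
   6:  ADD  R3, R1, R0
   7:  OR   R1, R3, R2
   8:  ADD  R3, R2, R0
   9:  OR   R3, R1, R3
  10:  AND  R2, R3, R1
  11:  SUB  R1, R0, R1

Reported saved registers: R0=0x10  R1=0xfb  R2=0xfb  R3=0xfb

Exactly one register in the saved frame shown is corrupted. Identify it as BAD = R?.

BAD = R0

after  0: R0=0xf3 R1=0x6d R2=0x5e R3=0x96  N=0 Z=0
after  1: R0=0xf3 R1=0xf3 R2=0x5e R3=0x96  N=0 Z=0
after  2: R0=0xf3 R1=0xf3 R2=0x5e R3=0x89  N=1 Z=0
after  3: R0=0xf3 R1=0xf3 R2=0xfb R3=0x89  N=1 Z=0
after  4: R0=0xf3 R1=0xf3 R2=0xfb R3=0x08  N=0 Z=0
after  5: R0=0x00 R1=0xf3 R2=0xfb R3=0x08  N=0 Z=1
after  6: R0=0x00 R1=0xf3 R2=0xfb R3=0xf3  N=1 Z=0
after  7: R0=0x00 R1=0xfb R2=0xfb R3=0xf3  N=1 Z=0
after  8: R0=0x00 R1=0xfb R2=0xfb R3=0xfb  N=1 Z=0
after  9: R0=0x00 R1=0xfb R2=0xfb R3=0xfb  N=1 Z=0
-- IRQ taken; context saved, return-PC = 10 --
mismatch: R0: reported 0x10 vs actual 0x00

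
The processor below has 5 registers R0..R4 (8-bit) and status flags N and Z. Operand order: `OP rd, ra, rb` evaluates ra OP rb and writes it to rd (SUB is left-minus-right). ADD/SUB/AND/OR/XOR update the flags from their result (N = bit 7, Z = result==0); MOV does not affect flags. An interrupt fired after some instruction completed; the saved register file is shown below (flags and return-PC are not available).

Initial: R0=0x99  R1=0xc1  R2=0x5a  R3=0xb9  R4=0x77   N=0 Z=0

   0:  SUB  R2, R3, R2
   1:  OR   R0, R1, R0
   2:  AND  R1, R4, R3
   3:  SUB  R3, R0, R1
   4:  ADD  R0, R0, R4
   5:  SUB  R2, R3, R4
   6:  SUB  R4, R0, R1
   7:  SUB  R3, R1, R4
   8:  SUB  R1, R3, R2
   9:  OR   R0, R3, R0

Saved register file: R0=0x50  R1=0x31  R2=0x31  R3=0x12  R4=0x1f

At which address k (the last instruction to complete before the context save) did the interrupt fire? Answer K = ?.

after  0: R0=0x99 R1=0xc1 R2=0x5f R3=0xb9 R4=0x77  N=0 Z=0
after  1: R0=0xd9 R1=0xc1 R2=0x5f R3=0xb9 R4=0x77  N=1 Z=0
after  2: R0=0xd9 R1=0x31 R2=0x5f R3=0xb9 R4=0x77  N=0 Z=0
after  3: R0=0xd9 R1=0x31 R2=0x5f R3=0xa8 R4=0x77  N=1 Z=0
after  4: R0=0x50 R1=0x31 R2=0x5f R3=0xa8 R4=0x77  N=0 Z=0
after  5: R0=0x50 R1=0x31 R2=0x31 R3=0xa8 R4=0x77  N=0 Z=0
after  6: R0=0x50 R1=0x31 R2=0x31 R3=0xa8 R4=0x1f  N=0 Z=0
after  7: R0=0x50 R1=0x31 R2=0x31 R3=0x12 R4=0x1f  N=0 Z=0
-- IRQ taken; context saved, return-PC = 8 --

K = 7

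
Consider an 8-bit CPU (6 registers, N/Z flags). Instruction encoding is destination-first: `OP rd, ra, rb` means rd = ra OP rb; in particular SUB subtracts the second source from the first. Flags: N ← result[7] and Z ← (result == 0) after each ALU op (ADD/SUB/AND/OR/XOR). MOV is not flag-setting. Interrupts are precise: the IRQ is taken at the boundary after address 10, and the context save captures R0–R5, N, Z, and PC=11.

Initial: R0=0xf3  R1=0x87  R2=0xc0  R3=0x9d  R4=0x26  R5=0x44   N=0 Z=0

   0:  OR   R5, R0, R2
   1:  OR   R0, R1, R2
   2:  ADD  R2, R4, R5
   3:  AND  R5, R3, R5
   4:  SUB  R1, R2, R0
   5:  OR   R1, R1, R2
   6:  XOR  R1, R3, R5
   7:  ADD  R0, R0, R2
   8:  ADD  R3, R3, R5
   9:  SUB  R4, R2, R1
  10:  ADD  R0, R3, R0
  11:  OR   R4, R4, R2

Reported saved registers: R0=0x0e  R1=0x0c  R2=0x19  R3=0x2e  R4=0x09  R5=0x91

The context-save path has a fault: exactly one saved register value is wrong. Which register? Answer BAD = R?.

BAD = R4

after  0: R0=0xf3 R1=0x87 R2=0xc0 R3=0x9d R4=0x26 R5=0xf3  N=1 Z=0
after  1: R0=0xc7 R1=0x87 R2=0xc0 R3=0x9d R4=0x26 R5=0xf3  N=1 Z=0
after  2: R0=0xc7 R1=0x87 R2=0x19 R3=0x9d R4=0x26 R5=0xf3  N=0 Z=0
after  3: R0=0xc7 R1=0x87 R2=0x19 R3=0x9d R4=0x26 R5=0x91  N=1 Z=0
after  4: R0=0xc7 R1=0x52 R2=0x19 R3=0x9d R4=0x26 R5=0x91  N=0 Z=0
after  5: R0=0xc7 R1=0x5b R2=0x19 R3=0x9d R4=0x26 R5=0x91  N=0 Z=0
after  6: R0=0xc7 R1=0x0c R2=0x19 R3=0x9d R4=0x26 R5=0x91  N=0 Z=0
after  7: R0=0xe0 R1=0x0c R2=0x19 R3=0x9d R4=0x26 R5=0x91  N=1 Z=0
after  8: R0=0xe0 R1=0x0c R2=0x19 R3=0x2e R4=0x26 R5=0x91  N=0 Z=0
after  9: R0=0xe0 R1=0x0c R2=0x19 R3=0x2e R4=0x0d R5=0x91  N=0 Z=0
after 10: R0=0x0e R1=0x0c R2=0x19 R3=0x2e R4=0x0d R5=0x91  N=0 Z=0
-- IRQ taken; context saved, return-PC = 11 --
mismatch: R4: reported 0x09 vs actual 0x0d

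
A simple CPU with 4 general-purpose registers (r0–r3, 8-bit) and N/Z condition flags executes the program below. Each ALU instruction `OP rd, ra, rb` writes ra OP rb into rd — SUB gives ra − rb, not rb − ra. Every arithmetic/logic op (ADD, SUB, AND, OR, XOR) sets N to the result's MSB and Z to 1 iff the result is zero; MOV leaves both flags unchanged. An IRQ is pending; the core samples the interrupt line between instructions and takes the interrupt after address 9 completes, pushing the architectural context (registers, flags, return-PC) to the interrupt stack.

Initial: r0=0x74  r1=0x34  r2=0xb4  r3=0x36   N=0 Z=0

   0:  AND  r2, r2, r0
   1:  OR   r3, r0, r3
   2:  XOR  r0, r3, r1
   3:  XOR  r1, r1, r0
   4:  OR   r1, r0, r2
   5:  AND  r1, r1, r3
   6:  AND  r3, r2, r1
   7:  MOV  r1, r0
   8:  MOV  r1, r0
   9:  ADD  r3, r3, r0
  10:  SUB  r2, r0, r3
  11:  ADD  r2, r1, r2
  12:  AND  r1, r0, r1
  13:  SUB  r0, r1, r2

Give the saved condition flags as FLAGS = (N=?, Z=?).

after  0: r0=0x74 r1=0x34 r2=0x34 r3=0x36  N=0 Z=0
after  1: r0=0x74 r1=0x34 r2=0x34 r3=0x76  N=0 Z=0
after  2: r0=0x42 r1=0x34 r2=0x34 r3=0x76  N=0 Z=0
after  3: r0=0x42 r1=0x76 r2=0x34 r3=0x76  N=0 Z=0
after  4: r0=0x42 r1=0x76 r2=0x34 r3=0x76  N=0 Z=0
after  5: r0=0x42 r1=0x76 r2=0x34 r3=0x76  N=0 Z=0
after  6: r0=0x42 r1=0x76 r2=0x34 r3=0x34  N=0 Z=0
after  7: r0=0x42 r1=0x42 r2=0x34 r3=0x34  N=0 Z=0
after  8: r0=0x42 r1=0x42 r2=0x34 r3=0x34  N=0 Z=0
after  9: r0=0x42 r1=0x42 r2=0x34 r3=0x76  N=0 Z=0
-- IRQ taken; context saved, return-PC = 10 --

FLAGS = (N=0, Z=0)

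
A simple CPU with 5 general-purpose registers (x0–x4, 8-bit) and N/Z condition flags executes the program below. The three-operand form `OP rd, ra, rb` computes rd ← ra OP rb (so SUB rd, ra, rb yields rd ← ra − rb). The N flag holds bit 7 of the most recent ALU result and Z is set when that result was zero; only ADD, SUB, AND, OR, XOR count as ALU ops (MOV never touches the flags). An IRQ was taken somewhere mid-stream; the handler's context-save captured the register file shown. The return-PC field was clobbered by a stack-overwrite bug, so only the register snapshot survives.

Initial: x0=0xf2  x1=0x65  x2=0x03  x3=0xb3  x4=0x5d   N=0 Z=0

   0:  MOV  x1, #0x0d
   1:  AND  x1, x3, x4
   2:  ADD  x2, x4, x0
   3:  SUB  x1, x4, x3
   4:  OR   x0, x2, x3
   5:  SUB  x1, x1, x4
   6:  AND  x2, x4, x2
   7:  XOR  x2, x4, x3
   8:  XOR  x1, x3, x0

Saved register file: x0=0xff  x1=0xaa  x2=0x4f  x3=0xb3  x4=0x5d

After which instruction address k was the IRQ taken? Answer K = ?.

after  0: x0=0xf2 x1=0x0d x2=0x03 x3=0xb3 x4=0x5d  N=0 Z=0
after  1: x0=0xf2 x1=0x11 x2=0x03 x3=0xb3 x4=0x5d  N=0 Z=0
after  2: x0=0xf2 x1=0x11 x2=0x4f x3=0xb3 x4=0x5d  N=0 Z=0
after  3: x0=0xf2 x1=0xaa x2=0x4f x3=0xb3 x4=0x5d  N=1 Z=0
after  4: x0=0xff x1=0xaa x2=0x4f x3=0xb3 x4=0x5d  N=1 Z=0
-- IRQ taken; context saved, return-PC = 5 --

K = 4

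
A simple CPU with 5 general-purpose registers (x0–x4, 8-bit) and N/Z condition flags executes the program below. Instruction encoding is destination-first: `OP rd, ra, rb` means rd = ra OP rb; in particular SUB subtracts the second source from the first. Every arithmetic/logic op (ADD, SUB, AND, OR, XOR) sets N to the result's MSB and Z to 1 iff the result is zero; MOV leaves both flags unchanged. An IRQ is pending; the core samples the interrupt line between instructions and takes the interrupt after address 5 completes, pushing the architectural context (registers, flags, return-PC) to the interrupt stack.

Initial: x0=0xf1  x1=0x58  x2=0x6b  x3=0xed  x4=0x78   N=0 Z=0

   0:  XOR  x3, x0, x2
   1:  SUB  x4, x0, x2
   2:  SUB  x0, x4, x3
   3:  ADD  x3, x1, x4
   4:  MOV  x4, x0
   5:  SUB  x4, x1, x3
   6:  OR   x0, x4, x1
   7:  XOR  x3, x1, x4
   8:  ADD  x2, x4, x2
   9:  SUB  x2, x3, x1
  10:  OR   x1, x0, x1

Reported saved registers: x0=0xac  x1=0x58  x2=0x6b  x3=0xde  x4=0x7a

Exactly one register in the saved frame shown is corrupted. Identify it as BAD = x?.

BAD = x0

after  0: x0=0xf1 x1=0x58 x2=0x6b x3=0x9a x4=0x78  N=1 Z=0
after  1: x0=0xf1 x1=0x58 x2=0x6b x3=0x9a x4=0x86  N=1 Z=0
after  2: x0=0xec x1=0x58 x2=0x6b x3=0x9a x4=0x86  N=1 Z=0
after  3: x0=0xec x1=0x58 x2=0x6b x3=0xde x4=0x86  N=1 Z=0
after  4: x0=0xec x1=0x58 x2=0x6b x3=0xde x4=0xec  N=1 Z=0
after  5: x0=0xec x1=0x58 x2=0x6b x3=0xde x4=0x7a  N=0 Z=0
-- IRQ taken; context saved, return-PC = 6 --
mismatch: x0: reported 0xac vs actual 0xec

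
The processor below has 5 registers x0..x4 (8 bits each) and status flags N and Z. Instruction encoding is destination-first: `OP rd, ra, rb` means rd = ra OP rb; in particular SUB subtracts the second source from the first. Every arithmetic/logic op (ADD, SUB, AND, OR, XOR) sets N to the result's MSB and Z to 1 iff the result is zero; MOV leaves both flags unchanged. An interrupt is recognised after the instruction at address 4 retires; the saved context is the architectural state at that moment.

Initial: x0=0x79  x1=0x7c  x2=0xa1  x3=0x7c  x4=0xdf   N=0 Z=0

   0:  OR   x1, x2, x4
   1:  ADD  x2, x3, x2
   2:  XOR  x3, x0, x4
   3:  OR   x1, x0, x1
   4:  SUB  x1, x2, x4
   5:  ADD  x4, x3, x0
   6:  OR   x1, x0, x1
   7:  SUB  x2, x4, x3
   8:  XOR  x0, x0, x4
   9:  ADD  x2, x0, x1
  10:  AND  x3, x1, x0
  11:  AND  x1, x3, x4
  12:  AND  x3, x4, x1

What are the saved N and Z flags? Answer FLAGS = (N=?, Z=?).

FLAGS = (N=0, Z=0)

after  0: x0=0x79 x1=0xff x2=0xa1 x3=0x7c x4=0xdf  N=1 Z=0
after  1: x0=0x79 x1=0xff x2=0x1d x3=0x7c x4=0xdf  N=0 Z=0
after  2: x0=0x79 x1=0xff x2=0x1d x3=0xa6 x4=0xdf  N=1 Z=0
after  3: x0=0x79 x1=0xff x2=0x1d x3=0xa6 x4=0xdf  N=1 Z=0
after  4: x0=0x79 x1=0x3e x2=0x1d x3=0xa6 x4=0xdf  N=0 Z=0
-- IRQ taken; context saved, return-PC = 5 --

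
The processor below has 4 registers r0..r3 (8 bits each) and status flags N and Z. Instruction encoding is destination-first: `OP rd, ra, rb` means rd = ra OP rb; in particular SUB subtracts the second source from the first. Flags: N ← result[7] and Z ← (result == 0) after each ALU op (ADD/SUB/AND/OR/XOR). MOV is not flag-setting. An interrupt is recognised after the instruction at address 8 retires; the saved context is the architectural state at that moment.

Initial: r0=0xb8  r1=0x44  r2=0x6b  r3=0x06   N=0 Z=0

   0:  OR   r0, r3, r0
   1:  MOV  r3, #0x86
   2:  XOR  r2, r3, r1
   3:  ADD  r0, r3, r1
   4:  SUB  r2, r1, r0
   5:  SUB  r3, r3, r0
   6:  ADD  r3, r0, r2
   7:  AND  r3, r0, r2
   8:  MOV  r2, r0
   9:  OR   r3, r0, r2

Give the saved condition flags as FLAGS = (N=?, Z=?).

FLAGS = (N=0, Z=0)

after  0: r0=0xbe r1=0x44 r2=0x6b r3=0x06  N=1 Z=0
after  1: r0=0xbe r1=0x44 r2=0x6b r3=0x86  N=1 Z=0
after  2: r0=0xbe r1=0x44 r2=0xc2 r3=0x86  N=1 Z=0
after  3: r0=0xca r1=0x44 r2=0xc2 r3=0x86  N=1 Z=0
after  4: r0=0xca r1=0x44 r2=0x7a r3=0x86  N=0 Z=0
after  5: r0=0xca r1=0x44 r2=0x7a r3=0xbc  N=1 Z=0
after  6: r0=0xca r1=0x44 r2=0x7a r3=0x44  N=0 Z=0
after  7: r0=0xca r1=0x44 r2=0x7a r3=0x4a  N=0 Z=0
after  8: r0=0xca r1=0x44 r2=0xca r3=0x4a  N=0 Z=0
-- IRQ taken; context saved, return-PC = 9 --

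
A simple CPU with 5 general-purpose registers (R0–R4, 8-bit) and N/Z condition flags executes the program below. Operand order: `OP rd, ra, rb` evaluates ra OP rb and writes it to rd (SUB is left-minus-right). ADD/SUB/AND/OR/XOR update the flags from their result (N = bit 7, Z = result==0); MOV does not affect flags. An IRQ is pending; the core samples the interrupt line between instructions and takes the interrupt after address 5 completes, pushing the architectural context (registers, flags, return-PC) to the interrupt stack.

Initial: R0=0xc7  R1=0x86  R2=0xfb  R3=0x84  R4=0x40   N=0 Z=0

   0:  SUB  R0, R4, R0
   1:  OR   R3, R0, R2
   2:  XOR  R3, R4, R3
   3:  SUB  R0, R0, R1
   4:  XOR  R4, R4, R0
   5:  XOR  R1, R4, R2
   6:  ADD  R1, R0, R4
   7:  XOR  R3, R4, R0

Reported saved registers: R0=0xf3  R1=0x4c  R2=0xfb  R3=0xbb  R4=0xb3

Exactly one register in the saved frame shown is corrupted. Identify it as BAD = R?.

BAD = R1

after  0: R0=0x79 R1=0x86 R2=0xfb R3=0x84 R4=0x40  N=0 Z=0
after  1: R0=0x79 R1=0x86 R2=0xfb R3=0xfb R4=0x40  N=1 Z=0
after  2: R0=0x79 R1=0x86 R2=0xfb R3=0xbb R4=0x40  N=1 Z=0
after  3: R0=0xf3 R1=0x86 R2=0xfb R3=0xbb R4=0x40  N=1 Z=0
after  4: R0=0xf3 R1=0x86 R2=0xfb R3=0xbb R4=0xb3  N=1 Z=0
after  5: R0=0xf3 R1=0x48 R2=0xfb R3=0xbb R4=0xb3  N=0 Z=0
-- IRQ taken; context saved, return-PC = 6 --
mismatch: R1: reported 0x4c vs actual 0x48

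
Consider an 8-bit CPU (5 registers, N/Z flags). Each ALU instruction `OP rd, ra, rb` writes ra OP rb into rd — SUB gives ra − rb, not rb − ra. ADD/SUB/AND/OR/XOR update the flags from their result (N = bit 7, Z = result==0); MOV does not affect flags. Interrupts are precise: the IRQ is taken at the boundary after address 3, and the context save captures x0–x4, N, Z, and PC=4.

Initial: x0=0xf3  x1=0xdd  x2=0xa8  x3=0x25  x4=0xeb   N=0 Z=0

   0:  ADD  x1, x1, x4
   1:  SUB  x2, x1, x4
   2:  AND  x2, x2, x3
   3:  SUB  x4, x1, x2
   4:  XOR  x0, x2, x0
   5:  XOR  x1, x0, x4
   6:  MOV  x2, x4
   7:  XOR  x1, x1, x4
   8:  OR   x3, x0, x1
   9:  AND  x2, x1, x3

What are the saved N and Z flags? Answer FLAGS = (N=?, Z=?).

FLAGS = (N=1, Z=0)

after  0: x0=0xf3 x1=0xc8 x2=0xa8 x3=0x25 x4=0xeb  N=1 Z=0
after  1: x0=0xf3 x1=0xc8 x2=0xdd x3=0x25 x4=0xeb  N=1 Z=0
after  2: x0=0xf3 x1=0xc8 x2=0x05 x3=0x25 x4=0xeb  N=0 Z=0
after  3: x0=0xf3 x1=0xc8 x2=0x05 x3=0x25 x4=0xc3  N=1 Z=0
-- IRQ taken; context saved, return-PC = 4 --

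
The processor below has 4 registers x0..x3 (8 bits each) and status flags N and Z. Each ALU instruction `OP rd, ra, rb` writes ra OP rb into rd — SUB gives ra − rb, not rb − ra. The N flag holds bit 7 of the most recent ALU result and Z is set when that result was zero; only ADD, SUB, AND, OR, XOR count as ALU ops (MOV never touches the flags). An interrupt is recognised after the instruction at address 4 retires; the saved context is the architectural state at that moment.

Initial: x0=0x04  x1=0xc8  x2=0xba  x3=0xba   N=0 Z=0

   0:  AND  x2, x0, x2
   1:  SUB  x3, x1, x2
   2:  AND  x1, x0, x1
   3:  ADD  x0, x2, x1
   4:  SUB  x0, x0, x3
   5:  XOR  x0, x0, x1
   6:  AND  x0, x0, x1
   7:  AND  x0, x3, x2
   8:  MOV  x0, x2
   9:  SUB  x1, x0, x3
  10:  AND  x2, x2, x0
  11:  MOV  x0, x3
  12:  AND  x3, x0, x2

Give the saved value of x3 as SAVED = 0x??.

after  0: x0=0x04 x1=0xc8 x2=0x00 x3=0xba  N=0 Z=1
after  1: x0=0x04 x1=0xc8 x2=0x00 x3=0xc8  N=1 Z=0
after  2: x0=0x04 x1=0x00 x2=0x00 x3=0xc8  N=0 Z=1
after  3: x0=0x00 x1=0x00 x2=0x00 x3=0xc8  N=0 Z=1
after  4: x0=0x38 x1=0x00 x2=0x00 x3=0xc8  N=0 Z=0
-- IRQ taken; context saved, return-PC = 5 --

SAVED = 0xc8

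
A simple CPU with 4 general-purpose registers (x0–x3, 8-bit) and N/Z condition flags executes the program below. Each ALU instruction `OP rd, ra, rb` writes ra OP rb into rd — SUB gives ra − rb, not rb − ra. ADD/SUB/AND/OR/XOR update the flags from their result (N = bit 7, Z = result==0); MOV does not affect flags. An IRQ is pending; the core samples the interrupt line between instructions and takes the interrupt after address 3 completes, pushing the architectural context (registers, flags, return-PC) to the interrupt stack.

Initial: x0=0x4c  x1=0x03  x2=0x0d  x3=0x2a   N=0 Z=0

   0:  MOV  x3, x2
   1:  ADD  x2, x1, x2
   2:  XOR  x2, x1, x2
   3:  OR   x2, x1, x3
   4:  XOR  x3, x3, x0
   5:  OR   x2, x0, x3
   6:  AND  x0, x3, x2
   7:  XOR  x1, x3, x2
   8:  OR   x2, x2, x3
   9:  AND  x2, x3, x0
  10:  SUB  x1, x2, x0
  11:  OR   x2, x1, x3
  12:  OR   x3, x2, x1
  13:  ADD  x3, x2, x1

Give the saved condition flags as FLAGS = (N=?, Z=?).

after  0: x0=0x4c x1=0x03 x2=0x0d x3=0x0d  N=0 Z=0
after  1: x0=0x4c x1=0x03 x2=0x10 x3=0x0d  N=0 Z=0
after  2: x0=0x4c x1=0x03 x2=0x13 x3=0x0d  N=0 Z=0
after  3: x0=0x4c x1=0x03 x2=0x0f x3=0x0d  N=0 Z=0
-- IRQ taken; context saved, return-PC = 4 --

FLAGS = (N=0, Z=0)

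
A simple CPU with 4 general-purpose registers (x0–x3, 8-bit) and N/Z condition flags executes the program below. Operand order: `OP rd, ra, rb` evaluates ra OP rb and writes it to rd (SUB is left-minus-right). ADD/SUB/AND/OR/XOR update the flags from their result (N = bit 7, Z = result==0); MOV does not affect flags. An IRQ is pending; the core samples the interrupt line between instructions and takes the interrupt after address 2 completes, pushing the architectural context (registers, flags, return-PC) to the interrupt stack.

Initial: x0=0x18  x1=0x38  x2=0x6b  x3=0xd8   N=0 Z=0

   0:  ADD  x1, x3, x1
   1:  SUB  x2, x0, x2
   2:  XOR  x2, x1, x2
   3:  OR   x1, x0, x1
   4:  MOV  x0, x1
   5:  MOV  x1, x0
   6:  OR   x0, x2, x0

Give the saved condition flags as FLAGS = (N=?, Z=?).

FLAGS = (N=1, Z=0)

after  0: x0=0x18 x1=0x10 x2=0x6b x3=0xd8  N=0 Z=0
after  1: x0=0x18 x1=0x10 x2=0xad x3=0xd8  N=1 Z=0
after  2: x0=0x18 x1=0x10 x2=0xbd x3=0xd8  N=1 Z=0
-- IRQ taken; context saved, return-PC = 3 --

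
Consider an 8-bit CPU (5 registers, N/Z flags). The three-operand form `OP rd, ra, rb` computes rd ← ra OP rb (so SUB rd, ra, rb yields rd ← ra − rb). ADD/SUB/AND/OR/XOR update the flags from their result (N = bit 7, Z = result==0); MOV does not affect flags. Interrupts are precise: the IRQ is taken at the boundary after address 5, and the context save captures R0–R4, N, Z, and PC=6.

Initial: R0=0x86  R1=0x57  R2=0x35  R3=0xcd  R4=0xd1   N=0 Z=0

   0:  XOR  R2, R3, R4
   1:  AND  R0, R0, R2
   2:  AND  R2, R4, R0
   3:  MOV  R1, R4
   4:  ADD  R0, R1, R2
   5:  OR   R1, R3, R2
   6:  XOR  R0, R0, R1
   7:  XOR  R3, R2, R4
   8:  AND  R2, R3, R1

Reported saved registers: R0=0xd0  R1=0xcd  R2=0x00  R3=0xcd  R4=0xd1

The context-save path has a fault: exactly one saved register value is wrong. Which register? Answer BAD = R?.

after  0: R0=0x86 R1=0x57 R2=0x1c R3=0xcd R4=0xd1  N=0 Z=0
after  1: R0=0x04 R1=0x57 R2=0x1c R3=0xcd R4=0xd1  N=0 Z=0
after  2: R0=0x04 R1=0x57 R2=0x00 R3=0xcd R4=0xd1  N=0 Z=1
after  3: R0=0x04 R1=0xd1 R2=0x00 R3=0xcd R4=0xd1  N=0 Z=1
after  4: R0=0xd1 R1=0xd1 R2=0x00 R3=0xcd R4=0xd1  N=1 Z=0
after  5: R0=0xd1 R1=0xcd R2=0x00 R3=0xcd R4=0xd1  N=1 Z=0
-- IRQ taken; context saved, return-PC = 6 --
mismatch: R0: reported 0xd0 vs actual 0xd1

BAD = R0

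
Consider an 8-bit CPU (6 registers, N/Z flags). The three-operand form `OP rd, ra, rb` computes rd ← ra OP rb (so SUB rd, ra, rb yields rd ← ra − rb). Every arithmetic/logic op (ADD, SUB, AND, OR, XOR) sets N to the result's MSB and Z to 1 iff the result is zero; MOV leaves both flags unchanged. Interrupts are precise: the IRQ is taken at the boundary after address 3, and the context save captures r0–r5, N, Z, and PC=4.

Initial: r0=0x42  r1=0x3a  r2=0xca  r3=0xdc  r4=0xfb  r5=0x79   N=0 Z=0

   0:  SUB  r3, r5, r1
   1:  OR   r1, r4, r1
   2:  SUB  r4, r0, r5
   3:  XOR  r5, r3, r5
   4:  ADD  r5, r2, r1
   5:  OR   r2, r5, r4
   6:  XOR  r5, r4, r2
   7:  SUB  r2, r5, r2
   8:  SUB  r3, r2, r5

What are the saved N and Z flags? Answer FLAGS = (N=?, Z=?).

after  0: r0=0x42 r1=0x3a r2=0xca r3=0x3f r4=0xfb r5=0x79  N=0 Z=0
after  1: r0=0x42 r1=0xfb r2=0xca r3=0x3f r4=0xfb r5=0x79  N=1 Z=0
after  2: r0=0x42 r1=0xfb r2=0xca r3=0x3f r4=0xc9 r5=0x79  N=1 Z=0
after  3: r0=0x42 r1=0xfb r2=0xca r3=0x3f r4=0xc9 r5=0x46  N=0 Z=0
-- IRQ taken; context saved, return-PC = 4 --

FLAGS = (N=0, Z=0)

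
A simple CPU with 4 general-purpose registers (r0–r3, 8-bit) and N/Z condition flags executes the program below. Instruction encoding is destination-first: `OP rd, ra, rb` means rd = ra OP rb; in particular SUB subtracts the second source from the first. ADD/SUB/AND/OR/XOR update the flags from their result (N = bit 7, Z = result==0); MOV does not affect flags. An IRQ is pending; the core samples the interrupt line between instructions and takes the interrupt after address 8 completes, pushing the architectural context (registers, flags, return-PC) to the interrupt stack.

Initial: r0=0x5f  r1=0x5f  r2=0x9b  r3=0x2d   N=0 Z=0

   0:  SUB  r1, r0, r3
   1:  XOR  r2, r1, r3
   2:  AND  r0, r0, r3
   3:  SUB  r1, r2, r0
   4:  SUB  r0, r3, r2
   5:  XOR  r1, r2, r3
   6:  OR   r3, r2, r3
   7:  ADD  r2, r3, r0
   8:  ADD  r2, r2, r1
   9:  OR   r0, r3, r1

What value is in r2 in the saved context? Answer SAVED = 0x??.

after  0: r0=0x5f r1=0x32 r2=0x9b r3=0x2d  N=0 Z=0
after  1: r0=0x5f r1=0x32 r2=0x1f r3=0x2d  N=0 Z=0
after  2: r0=0x0d r1=0x32 r2=0x1f r3=0x2d  N=0 Z=0
after  3: r0=0x0d r1=0x12 r2=0x1f r3=0x2d  N=0 Z=0
after  4: r0=0x0e r1=0x12 r2=0x1f r3=0x2d  N=0 Z=0
after  5: r0=0x0e r1=0x32 r2=0x1f r3=0x2d  N=0 Z=0
after  6: r0=0x0e r1=0x32 r2=0x1f r3=0x3f  N=0 Z=0
after  7: r0=0x0e r1=0x32 r2=0x4d r3=0x3f  N=0 Z=0
after  8: r0=0x0e r1=0x32 r2=0x7f r3=0x3f  N=0 Z=0
-- IRQ taken; context saved, return-PC = 9 --

SAVED = 0x7f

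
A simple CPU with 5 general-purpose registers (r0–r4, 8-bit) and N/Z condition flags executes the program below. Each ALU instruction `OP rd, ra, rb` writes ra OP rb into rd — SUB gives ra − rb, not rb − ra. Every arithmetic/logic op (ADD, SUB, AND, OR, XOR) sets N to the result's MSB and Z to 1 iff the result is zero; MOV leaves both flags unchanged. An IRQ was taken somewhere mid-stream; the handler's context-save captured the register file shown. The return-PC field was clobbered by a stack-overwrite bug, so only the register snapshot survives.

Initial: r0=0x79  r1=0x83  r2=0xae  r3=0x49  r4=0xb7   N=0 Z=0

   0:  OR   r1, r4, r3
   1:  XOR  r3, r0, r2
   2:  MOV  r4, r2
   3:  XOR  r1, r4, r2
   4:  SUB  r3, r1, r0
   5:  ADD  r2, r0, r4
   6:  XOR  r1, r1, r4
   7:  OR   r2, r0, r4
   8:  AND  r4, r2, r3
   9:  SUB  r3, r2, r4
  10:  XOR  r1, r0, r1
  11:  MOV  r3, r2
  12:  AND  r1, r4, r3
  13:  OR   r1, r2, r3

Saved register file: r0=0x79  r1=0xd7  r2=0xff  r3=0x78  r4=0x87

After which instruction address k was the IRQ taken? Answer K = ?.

K = 10

after  0: r0=0x79 r1=0xff r2=0xae r3=0x49 r4=0xb7  N=1 Z=0
after  1: r0=0x79 r1=0xff r2=0xae r3=0xd7 r4=0xb7  N=1 Z=0
after  2: r0=0x79 r1=0xff r2=0xae r3=0xd7 r4=0xae  N=1 Z=0
after  3: r0=0x79 r1=0x00 r2=0xae r3=0xd7 r4=0xae  N=0 Z=1
after  4: r0=0x79 r1=0x00 r2=0xae r3=0x87 r4=0xae  N=1 Z=0
after  5: r0=0x79 r1=0x00 r2=0x27 r3=0x87 r4=0xae  N=0 Z=0
after  6: r0=0x79 r1=0xae r2=0x27 r3=0x87 r4=0xae  N=1 Z=0
after  7: r0=0x79 r1=0xae r2=0xff r3=0x87 r4=0xae  N=1 Z=0
after  8: r0=0x79 r1=0xae r2=0xff r3=0x87 r4=0x87  N=1 Z=0
after  9: r0=0x79 r1=0xae r2=0xff r3=0x78 r4=0x87  N=0 Z=0
after 10: r0=0x79 r1=0xd7 r2=0xff r3=0x78 r4=0x87  N=1 Z=0
-- IRQ taken; context saved, return-PC = 11 --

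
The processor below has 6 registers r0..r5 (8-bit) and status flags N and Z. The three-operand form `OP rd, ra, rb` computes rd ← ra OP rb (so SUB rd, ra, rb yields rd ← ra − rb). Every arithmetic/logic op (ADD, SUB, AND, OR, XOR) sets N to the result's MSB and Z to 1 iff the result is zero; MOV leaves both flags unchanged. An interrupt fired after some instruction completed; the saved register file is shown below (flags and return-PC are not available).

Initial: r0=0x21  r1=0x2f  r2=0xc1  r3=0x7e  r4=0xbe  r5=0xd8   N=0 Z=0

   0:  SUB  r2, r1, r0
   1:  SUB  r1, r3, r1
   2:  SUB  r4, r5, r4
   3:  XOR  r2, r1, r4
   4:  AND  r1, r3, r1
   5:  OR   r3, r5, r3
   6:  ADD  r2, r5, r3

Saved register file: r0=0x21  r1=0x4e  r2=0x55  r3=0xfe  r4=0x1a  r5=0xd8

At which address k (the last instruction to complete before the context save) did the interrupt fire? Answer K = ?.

after  0: r0=0x21 r1=0x2f r2=0x0e r3=0x7e r4=0xbe r5=0xd8  N=0 Z=0
after  1: r0=0x21 r1=0x4f r2=0x0e r3=0x7e r4=0xbe r5=0xd8  N=0 Z=0
after  2: r0=0x21 r1=0x4f r2=0x0e r3=0x7e r4=0x1a r5=0xd8  N=0 Z=0
after  3: r0=0x21 r1=0x4f r2=0x55 r3=0x7e r4=0x1a r5=0xd8  N=0 Z=0
after  4: r0=0x21 r1=0x4e r2=0x55 r3=0x7e r4=0x1a r5=0xd8  N=0 Z=0
after  5: r0=0x21 r1=0x4e r2=0x55 r3=0xfe r4=0x1a r5=0xd8  N=1 Z=0
-- IRQ taken; context saved, return-PC = 6 --

K = 5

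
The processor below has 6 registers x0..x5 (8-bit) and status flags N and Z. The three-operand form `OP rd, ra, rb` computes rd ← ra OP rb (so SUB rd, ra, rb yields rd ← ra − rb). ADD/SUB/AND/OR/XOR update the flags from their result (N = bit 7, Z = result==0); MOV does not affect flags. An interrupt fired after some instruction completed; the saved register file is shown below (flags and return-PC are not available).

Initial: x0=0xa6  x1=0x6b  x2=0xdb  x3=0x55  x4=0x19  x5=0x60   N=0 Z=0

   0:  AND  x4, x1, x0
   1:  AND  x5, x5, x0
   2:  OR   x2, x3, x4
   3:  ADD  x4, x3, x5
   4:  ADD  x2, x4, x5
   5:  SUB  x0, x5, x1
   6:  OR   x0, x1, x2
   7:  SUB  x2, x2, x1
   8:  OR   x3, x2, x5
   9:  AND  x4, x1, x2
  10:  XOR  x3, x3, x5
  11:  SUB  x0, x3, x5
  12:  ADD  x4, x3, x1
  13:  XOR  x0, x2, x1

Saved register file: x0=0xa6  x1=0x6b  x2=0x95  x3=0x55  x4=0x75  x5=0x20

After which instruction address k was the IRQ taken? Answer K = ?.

K = 4

after  0: x0=0xa6 x1=0x6b x2=0xdb x3=0x55 x4=0x22 x5=0x60  N=0 Z=0
after  1: x0=0xa6 x1=0x6b x2=0xdb x3=0x55 x4=0x22 x5=0x20  N=0 Z=0
after  2: x0=0xa6 x1=0x6b x2=0x77 x3=0x55 x4=0x22 x5=0x20  N=0 Z=0
after  3: x0=0xa6 x1=0x6b x2=0x77 x3=0x55 x4=0x75 x5=0x20  N=0 Z=0
after  4: x0=0xa6 x1=0x6b x2=0x95 x3=0x55 x4=0x75 x5=0x20  N=1 Z=0
-- IRQ taken; context saved, return-PC = 5 --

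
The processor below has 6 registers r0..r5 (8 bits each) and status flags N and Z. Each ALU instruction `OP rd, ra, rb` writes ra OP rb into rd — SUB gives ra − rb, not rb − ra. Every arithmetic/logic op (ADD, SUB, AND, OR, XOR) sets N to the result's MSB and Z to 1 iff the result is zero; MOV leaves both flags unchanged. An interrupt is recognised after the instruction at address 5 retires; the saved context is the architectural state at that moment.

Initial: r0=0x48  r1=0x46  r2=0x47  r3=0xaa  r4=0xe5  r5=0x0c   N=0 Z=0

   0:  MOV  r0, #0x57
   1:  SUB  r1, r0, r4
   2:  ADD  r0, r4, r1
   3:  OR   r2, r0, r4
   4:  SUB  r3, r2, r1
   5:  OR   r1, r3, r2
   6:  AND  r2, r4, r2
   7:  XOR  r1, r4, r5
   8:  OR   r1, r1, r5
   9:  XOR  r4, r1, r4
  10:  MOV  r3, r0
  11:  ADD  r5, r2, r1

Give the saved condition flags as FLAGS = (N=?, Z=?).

FLAGS = (N=1, Z=0)

after  0: r0=0x57 r1=0x46 r2=0x47 r3=0xaa r4=0xe5 r5=0x0c  N=0 Z=0
after  1: r0=0x57 r1=0x72 r2=0x47 r3=0xaa r4=0xe5 r5=0x0c  N=0 Z=0
after  2: r0=0x57 r1=0x72 r2=0x47 r3=0xaa r4=0xe5 r5=0x0c  N=0 Z=0
after  3: r0=0x57 r1=0x72 r2=0xf7 r3=0xaa r4=0xe5 r5=0x0c  N=1 Z=0
after  4: r0=0x57 r1=0x72 r2=0xf7 r3=0x85 r4=0xe5 r5=0x0c  N=1 Z=0
after  5: r0=0x57 r1=0xf7 r2=0xf7 r3=0x85 r4=0xe5 r5=0x0c  N=1 Z=0
-- IRQ taken; context saved, return-PC = 6 --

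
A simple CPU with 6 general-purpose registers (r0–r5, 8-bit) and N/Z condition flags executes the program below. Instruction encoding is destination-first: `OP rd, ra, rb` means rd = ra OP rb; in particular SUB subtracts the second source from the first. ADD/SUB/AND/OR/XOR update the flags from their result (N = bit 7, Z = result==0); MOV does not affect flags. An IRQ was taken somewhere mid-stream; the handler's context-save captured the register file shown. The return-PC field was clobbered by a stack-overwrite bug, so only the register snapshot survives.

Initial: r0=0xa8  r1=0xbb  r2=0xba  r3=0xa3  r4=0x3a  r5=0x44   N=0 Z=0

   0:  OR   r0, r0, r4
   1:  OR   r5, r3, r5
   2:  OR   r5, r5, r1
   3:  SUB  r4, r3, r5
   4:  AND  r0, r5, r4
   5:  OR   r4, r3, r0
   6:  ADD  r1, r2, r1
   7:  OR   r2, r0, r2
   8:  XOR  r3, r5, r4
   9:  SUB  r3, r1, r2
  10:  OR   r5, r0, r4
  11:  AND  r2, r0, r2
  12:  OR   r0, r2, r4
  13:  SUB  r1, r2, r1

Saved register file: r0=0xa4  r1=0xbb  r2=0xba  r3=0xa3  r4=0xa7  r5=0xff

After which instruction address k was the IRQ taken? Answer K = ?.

after  0: r0=0xba r1=0xbb r2=0xba r3=0xa3 r4=0x3a r5=0x44  N=1 Z=0
after  1: r0=0xba r1=0xbb r2=0xba r3=0xa3 r4=0x3a r5=0xe7  N=1 Z=0
after  2: r0=0xba r1=0xbb r2=0xba r3=0xa3 r4=0x3a r5=0xff  N=1 Z=0
after  3: r0=0xba r1=0xbb r2=0xba r3=0xa3 r4=0xa4 r5=0xff  N=1 Z=0
after  4: r0=0xa4 r1=0xbb r2=0xba r3=0xa3 r4=0xa4 r5=0xff  N=1 Z=0
after  5: r0=0xa4 r1=0xbb r2=0xba r3=0xa3 r4=0xa7 r5=0xff  N=1 Z=0
-- IRQ taken; context saved, return-PC = 6 --

K = 5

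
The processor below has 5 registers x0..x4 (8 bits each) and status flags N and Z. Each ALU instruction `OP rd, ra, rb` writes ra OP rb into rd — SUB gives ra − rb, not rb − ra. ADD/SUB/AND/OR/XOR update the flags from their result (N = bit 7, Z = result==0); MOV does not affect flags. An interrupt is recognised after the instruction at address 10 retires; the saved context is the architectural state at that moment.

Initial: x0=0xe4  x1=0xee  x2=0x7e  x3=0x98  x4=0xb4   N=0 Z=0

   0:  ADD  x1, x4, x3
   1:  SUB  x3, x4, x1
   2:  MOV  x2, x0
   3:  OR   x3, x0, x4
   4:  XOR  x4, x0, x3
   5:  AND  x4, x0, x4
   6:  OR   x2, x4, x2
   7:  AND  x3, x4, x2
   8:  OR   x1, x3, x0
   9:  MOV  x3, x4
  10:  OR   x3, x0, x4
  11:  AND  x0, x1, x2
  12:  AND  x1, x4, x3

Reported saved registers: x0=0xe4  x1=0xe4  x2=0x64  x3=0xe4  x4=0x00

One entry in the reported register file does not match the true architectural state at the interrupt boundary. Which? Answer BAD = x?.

after  0: x0=0xe4 x1=0x4c x2=0x7e x3=0x98 x4=0xb4  N=0 Z=0
after  1: x0=0xe4 x1=0x4c x2=0x7e x3=0x68 x4=0xb4  N=0 Z=0
after  2: x0=0xe4 x1=0x4c x2=0xe4 x3=0x68 x4=0xb4  N=0 Z=0
after  3: x0=0xe4 x1=0x4c x2=0xe4 x3=0xf4 x4=0xb4  N=1 Z=0
after  4: x0=0xe4 x1=0x4c x2=0xe4 x3=0xf4 x4=0x10  N=0 Z=0
after  5: x0=0xe4 x1=0x4c x2=0xe4 x3=0xf4 x4=0x00  N=0 Z=1
after  6: x0=0xe4 x1=0x4c x2=0xe4 x3=0xf4 x4=0x00  N=1 Z=0
after  7: x0=0xe4 x1=0x4c x2=0xe4 x3=0x00 x4=0x00  N=0 Z=1
after  8: x0=0xe4 x1=0xe4 x2=0xe4 x3=0x00 x4=0x00  N=1 Z=0
after  9: x0=0xe4 x1=0xe4 x2=0xe4 x3=0x00 x4=0x00  N=1 Z=0
after 10: x0=0xe4 x1=0xe4 x2=0xe4 x3=0xe4 x4=0x00  N=1 Z=0
-- IRQ taken; context saved, return-PC = 11 --
mismatch: x2: reported 0x64 vs actual 0xe4

BAD = x2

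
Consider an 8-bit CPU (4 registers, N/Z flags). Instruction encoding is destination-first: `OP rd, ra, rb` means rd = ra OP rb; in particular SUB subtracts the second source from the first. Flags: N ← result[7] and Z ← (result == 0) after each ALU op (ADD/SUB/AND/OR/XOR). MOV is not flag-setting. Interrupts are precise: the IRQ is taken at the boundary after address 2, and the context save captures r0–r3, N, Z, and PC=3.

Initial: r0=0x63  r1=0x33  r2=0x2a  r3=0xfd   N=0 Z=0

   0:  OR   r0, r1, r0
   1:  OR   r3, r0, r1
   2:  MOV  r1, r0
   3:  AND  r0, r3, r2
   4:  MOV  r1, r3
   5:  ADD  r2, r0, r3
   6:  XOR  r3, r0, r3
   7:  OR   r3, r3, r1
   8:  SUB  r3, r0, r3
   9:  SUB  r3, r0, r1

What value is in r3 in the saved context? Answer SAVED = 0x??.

SAVED = 0x73

after  0: r0=0x73 r1=0x33 r2=0x2a r3=0xfd  N=0 Z=0
after  1: r0=0x73 r1=0x33 r2=0x2a r3=0x73  N=0 Z=0
after  2: r0=0x73 r1=0x73 r2=0x2a r3=0x73  N=0 Z=0
-- IRQ taken; context saved, return-PC = 3 --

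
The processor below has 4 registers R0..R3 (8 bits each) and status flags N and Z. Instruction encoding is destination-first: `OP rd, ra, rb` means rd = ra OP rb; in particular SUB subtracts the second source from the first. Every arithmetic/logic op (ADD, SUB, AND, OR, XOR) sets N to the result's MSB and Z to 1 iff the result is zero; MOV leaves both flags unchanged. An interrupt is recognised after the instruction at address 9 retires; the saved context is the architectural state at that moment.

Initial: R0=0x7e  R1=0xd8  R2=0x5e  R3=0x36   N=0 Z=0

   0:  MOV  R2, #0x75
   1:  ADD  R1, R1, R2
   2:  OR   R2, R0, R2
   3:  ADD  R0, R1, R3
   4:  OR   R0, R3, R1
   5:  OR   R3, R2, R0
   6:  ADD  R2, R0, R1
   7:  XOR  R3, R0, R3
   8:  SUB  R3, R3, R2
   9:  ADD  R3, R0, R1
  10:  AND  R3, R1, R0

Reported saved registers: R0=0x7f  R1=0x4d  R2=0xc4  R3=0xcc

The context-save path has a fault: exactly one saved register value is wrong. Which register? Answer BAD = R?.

after  0: R0=0x7e R1=0xd8 R2=0x75 R3=0x36  N=0 Z=0
after  1: R0=0x7e R1=0x4d R2=0x75 R3=0x36  N=0 Z=0
after  2: R0=0x7e R1=0x4d R2=0x7f R3=0x36  N=0 Z=0
after  3: R0=0x83 R1=0x4d R2=0x7f R3=0x36  N=1 Z=0
after  4: R0=0x7f R1=0x4d R2=0x7f R3=0x36  N=0 Z=0
after  5: R0=0x7f R1=0x4d R2=0x7f R3=0x7f  N=0 Z=0
after  6: R0=0x7f R1=0x4d R2=0xcc R3=0x7f  N=1 Z=0
after  7: R0=0x7f R1=0x4d R2=0xcc R3=0x00  N=0 Z=1
after  8: R0=0x7f R1=0x4d R2=0xcc R3=0x34  N=0 Z=0
after  9: R0=0x7f R1=0x4d R2=0xcc R3=0xcc  N=1 Z=0
-- IRQ taken; context saved, return-PC = 10 --
mismatch: R2: reported 0xc4 vs actual 0xcc

BAD = R2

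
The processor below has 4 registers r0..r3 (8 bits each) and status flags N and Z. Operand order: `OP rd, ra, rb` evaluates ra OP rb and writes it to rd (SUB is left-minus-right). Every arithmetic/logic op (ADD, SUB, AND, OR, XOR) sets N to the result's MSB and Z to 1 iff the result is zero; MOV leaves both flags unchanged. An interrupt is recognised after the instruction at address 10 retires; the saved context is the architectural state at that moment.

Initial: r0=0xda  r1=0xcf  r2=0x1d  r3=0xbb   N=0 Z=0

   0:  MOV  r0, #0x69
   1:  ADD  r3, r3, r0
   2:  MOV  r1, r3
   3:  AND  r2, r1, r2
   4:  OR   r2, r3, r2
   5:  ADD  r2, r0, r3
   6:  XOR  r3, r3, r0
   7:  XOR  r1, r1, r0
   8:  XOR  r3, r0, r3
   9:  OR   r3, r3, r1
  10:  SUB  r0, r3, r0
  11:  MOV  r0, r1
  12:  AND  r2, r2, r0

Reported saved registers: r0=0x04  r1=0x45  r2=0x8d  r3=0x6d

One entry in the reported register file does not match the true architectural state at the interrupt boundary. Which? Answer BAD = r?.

BAD = r1

after  0: r0=0x69 r1=0xcf r2=0x1d r3=0xbb  N=0 Z=0
after  1: r0=0x69 r1=0xcf r2=0x1d r3=0x24  N=0 Z=0
after  2: r0=0x69 r1=0x24 r2=0x1d r3=0x24  N=0 Z=0
after  3: r0=0x69 r1=0x24 r2=0x04 r3=0x24  N=0 Z=0
after  4: r0=0x69 r1=0x24 r2=0x24 r3=0x24  N=0 Z=0
after  5: r0=0x69 r1=0x24 r2=0x8d r3=0x24  N=1 Z=0
after  6: r0=0x69 r1=0x24 r2=0x8d r3=0x4d  N=0 Z=0
after  7: r0=0x69 r1=0x4d r2=0x8d r3=0x4d  N=0 Z=0
after  8: r0=0x69 r1=0x4d r2=0x8d r3=0x24  N=0 Z=0
after  9: r0=0x69 r1=0x4d r2=0x8d r3=0x6d  N=0 Z=0
after 10: r0=0x04 r1=0x4d r2=0x8d r3=0x6d  N=0 Z=0
-- IRQ taken; context saved, return-PC = 11 --
mismatch: r1: reported 0x45 vs actual 0x4d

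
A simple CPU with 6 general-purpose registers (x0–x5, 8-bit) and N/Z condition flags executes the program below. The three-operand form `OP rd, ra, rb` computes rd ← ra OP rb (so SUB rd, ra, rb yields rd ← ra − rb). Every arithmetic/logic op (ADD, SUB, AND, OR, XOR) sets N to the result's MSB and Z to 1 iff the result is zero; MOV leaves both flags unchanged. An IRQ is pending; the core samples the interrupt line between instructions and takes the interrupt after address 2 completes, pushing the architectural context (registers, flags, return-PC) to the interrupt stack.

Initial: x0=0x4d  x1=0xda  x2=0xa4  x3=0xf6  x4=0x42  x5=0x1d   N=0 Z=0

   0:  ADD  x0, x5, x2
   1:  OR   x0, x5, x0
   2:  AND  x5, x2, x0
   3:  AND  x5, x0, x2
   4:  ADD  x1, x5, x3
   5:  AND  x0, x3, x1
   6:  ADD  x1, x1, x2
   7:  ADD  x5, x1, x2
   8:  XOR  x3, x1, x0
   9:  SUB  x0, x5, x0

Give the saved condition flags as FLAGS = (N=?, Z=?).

after  0: x0=0xc1 x1=0xda x2=0xa4 x3=0xf6 x4=0x42 x5=0x1d  N=1 Z=0
after  1: x0=0xdd x1=0xda x2=0xa4 x3=0xf6 x4=0x42 x5=0x1d  N=1 Z=0
after  2: x0=0xdd x1=0xda x2=0xa4 x3=0xf6 x4=0x42 x5=0x84  N=1 Z=0
-- IRQ taken; context saved, return-PC = 3 --

FLAGS = (N=1, Z=0)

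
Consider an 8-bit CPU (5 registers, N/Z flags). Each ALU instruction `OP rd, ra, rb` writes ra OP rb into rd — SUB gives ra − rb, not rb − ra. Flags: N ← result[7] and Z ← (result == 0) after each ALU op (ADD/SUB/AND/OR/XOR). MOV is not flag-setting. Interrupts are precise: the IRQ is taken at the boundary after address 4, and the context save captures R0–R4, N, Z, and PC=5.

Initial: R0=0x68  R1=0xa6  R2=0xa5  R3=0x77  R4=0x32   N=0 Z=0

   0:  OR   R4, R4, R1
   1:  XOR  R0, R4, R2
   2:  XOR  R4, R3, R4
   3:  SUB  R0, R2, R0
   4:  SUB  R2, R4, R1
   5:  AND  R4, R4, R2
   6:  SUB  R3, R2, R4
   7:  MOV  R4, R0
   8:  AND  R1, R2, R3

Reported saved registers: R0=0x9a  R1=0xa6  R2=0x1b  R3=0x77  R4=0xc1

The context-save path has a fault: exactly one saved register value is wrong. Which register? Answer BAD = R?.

after  0: R0=0x68 R1=0xa6 R2=0xa5 R3=0x77 R4=0xb6  N=1 Z=0
after  1: R0=0x13 R1=0xa6 R2=0xa5 R3=0x77 R4=0xb6  N=0 Z=0
after  2: R0=0x13 R1=0xa6 R2=0xa5 R3=0x77 R4=0xc1  N=1 Z=0
after  3: R0=0x92 R1=0xa6 R2=0xa5 R3=0x77 R4=0xc1  N=1 Z=0
after  4: R0=0x92 R1=0xa6 R2=0x1b R3=0x77 R4=0xc1  N=0 Z=0
-- IRQ taken; context saved, return-PC = 5 --
mismatch: R0: reported 0x9a vs actual 0x92

BAD = R0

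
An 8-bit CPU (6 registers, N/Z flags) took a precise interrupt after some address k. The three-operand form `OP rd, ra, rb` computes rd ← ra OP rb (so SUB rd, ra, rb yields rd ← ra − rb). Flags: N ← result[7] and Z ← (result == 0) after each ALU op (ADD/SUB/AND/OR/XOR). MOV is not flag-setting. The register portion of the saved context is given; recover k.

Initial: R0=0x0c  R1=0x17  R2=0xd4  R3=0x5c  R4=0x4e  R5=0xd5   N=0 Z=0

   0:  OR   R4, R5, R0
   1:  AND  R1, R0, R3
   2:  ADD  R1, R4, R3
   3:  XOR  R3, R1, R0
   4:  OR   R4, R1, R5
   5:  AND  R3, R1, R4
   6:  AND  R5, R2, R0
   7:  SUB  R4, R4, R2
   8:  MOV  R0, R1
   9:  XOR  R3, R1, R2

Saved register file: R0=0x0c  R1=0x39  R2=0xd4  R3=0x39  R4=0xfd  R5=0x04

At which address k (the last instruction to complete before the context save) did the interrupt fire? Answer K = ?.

after  0: R0=0x0c R1=0x17 R2=0xd4 R3=0x5c R4=0xdd R5=0xd5  N=1 Z=0
after  1: R0=0x0c R1=0x0c R2=0xd4 R3=0x5c R4=0xdd R5=0xd5  N=0 Z=0
after  2: R0=0x0c R1=0x39 R2=0xd4 R3=0x5c R4=0xdd R5=0xd5  N=0 Z=0
after  3: R0=0x0c R1=0x39 R2=0xd4 R3=0x35 R4=0xdd R5=0xd5  N=0 Z=0
after  4: R0=0x0c R1=0x39 R2=0xd4 R3=0x35 R4=0xfd R5=0xd5  N=1 Z=0
after  5: R0=0x0c R1=0x39 R2=0xd4 R3=0x39 R4=0xfd R5=0xd5  N=0 Z=0
after  6: R0=0x0c R1=0x39 R2=0xd4 R3=0x39 R4=0xfd R5=0x04  N=0 Z=0
-- IRQ taken; context saved, return-PC = 7 --

K = 6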